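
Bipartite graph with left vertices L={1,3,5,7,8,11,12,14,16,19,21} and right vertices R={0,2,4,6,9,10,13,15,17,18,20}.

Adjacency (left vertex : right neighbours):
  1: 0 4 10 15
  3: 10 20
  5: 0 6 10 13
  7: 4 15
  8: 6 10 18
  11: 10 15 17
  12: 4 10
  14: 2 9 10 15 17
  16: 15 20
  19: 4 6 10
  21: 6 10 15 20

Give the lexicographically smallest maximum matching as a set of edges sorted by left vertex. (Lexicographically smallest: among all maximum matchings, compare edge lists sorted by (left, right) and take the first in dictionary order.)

|M| = 10 (so the lex-smallest maximum matching has 10 edges)
process left vertices in ascending order; for each, take the smallest-labelled available neighbour that still permits 10 edges overall, or leave it unmatched if none does
lex-smallest matching: {1-0, 3-10, 5-13, 7-4, 8-18, 11-17, 14-2, 16-15, 19-6, 21-20}

Lex-smallest maximum matching: {(1,0), (3,10), (5,13), (7,4), (8,18), (11,17), (14,2), (16,15), (19,6), (21,20)}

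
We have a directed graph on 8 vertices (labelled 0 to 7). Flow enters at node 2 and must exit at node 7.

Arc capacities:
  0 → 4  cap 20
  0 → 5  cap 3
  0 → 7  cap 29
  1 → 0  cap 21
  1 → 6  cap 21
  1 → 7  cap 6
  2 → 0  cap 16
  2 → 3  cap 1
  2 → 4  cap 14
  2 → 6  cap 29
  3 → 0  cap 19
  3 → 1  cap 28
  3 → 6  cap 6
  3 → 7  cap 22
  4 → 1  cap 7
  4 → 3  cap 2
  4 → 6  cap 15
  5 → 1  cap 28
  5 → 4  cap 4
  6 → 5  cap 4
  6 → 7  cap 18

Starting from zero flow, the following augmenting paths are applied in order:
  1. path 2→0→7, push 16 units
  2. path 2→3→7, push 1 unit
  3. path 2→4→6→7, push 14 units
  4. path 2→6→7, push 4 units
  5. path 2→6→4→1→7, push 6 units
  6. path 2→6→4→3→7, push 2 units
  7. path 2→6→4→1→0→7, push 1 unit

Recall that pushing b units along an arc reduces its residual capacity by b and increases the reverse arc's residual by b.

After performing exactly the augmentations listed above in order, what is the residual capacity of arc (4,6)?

after path 1 (2→0→7, push 16): res(4,6)=15
after path 2 (2→3→7, push 1): res(4,6)=15
after path 3 (2→4→6→7, push 14): res(4,6)=1
after path 4 (2→6→7, push 4): res(4,6)=1
after path 5 (2→6→4→1→7, push 6): res(4,6)=7
after path 6 (2→6→4→3→7, push 2): res(4,6)=9
after path 7 (2→6→4→1→0→7, push 1): res(4,6)=10

Residual capacity of (4,6): 10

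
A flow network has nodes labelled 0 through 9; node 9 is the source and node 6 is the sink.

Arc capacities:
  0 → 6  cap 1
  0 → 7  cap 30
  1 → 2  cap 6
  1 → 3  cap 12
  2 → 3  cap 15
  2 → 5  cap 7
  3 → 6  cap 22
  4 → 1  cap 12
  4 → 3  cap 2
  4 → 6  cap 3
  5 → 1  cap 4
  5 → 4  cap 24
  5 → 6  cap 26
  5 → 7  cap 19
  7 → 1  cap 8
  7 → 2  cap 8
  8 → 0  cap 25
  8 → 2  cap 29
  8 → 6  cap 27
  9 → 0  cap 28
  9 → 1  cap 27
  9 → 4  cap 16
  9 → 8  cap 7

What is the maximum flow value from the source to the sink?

Maximum flow value: 39

augment #1: 9→0→6 bottleneck 1, total now 1
augment #2: 9→4→6 bottleneck 3, total now 4
augment #3: 9→8→6 bottleneck 7, total now 11
augment #4: 9→1→3→6 bottleneck 12, total now 23
augment #5: 9→4→3→6 bottleneck 2, total now 25
augment #6: 9→1→2→3→6 bottleneck 6, total now 31
augment #7: 9→0→7→2→3→6 bottleneck 2, total now 33
augment #8: 9→0→7→2→5→6 bottleneck 6, total now 39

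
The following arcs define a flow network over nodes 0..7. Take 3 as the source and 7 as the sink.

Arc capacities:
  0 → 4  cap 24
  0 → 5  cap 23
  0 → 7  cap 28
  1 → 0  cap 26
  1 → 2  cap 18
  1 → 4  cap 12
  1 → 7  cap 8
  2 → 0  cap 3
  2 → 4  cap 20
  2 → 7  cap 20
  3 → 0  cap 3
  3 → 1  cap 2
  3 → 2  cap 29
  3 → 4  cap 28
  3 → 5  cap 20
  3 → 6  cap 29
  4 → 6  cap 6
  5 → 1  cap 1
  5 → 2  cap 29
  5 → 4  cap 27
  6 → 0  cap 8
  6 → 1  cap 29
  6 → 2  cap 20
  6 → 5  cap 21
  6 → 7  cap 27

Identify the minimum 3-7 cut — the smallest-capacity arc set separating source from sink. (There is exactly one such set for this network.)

augment #1: 3→0→7 push 3
augment #2: 3→1→7 push 2
augment #3: 3→2→7 push 20
augment #4: 3→6→7 push 27
augment #5: 3→2→0→7 push 3
augment #6: 3→5→1→7 push 1
augment #7: 3→6→0→7 push 2
augment #8: 3→4→6→0→7 push 6
max flow = 64; residual-reachable set from 3 gives S-side
cut edges (S→T): {(2,0), (2,7), (3,0), (3,1), (3,6), (4,6), (5,1)} total cap 64

Min-cut arcs: {(2,0), (2,7), (3,0), (3,1), (3,6), (4,6), (5,1)} (total capacity 64)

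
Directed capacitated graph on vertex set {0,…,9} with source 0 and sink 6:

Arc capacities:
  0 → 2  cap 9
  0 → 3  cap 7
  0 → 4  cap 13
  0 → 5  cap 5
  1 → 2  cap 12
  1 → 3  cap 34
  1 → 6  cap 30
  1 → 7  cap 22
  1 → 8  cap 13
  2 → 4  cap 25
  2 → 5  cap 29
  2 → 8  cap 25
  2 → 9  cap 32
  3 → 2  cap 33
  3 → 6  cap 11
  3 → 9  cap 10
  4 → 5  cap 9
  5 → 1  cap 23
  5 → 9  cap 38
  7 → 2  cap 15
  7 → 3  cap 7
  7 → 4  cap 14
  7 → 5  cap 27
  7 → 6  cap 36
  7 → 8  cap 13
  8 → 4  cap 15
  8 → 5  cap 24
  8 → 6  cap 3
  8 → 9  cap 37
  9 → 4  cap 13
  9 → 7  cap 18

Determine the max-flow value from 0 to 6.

Maximum flow value: 30

augment #1: 0→3→6 bottleneck 7, total now 7
augment #2: 0→2→8→6 bottleneck 3, total now 10
augment #3: 0→5→1→6 bottleneck 5, total now 15
augment #4: 0→2→5→1→6 bottleneck 6, total now 21
augment #5: 0→4→5→1→6 bottleneck 9, total now 30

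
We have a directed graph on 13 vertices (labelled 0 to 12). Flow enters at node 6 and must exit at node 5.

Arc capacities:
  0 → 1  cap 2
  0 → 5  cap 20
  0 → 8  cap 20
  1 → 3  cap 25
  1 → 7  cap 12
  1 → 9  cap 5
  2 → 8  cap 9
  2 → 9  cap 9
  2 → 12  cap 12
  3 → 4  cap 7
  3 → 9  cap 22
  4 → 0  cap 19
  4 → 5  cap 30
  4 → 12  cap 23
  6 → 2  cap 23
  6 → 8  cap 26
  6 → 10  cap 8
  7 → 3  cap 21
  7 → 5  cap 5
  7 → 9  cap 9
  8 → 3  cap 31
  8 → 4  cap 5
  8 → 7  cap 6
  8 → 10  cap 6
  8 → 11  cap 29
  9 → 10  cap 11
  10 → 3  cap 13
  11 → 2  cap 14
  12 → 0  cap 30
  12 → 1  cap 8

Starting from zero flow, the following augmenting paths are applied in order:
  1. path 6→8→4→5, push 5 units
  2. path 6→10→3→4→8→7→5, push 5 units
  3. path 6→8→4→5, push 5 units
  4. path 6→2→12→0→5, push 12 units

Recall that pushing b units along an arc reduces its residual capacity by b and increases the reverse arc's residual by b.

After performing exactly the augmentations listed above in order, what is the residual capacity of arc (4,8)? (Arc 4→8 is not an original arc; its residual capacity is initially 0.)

after path 1 (6→8→4→5, push 5): res(4,8)=5
after path 2 (6→10→3→4→8→7→5, push 5): res(4,8)=0
after path 3 (6→8→4→5, push 5): res(4,8)=5
after path 4 (6→2→12→0→5, push 12): res(4,8)=5

Residual capacity of (4,8): 5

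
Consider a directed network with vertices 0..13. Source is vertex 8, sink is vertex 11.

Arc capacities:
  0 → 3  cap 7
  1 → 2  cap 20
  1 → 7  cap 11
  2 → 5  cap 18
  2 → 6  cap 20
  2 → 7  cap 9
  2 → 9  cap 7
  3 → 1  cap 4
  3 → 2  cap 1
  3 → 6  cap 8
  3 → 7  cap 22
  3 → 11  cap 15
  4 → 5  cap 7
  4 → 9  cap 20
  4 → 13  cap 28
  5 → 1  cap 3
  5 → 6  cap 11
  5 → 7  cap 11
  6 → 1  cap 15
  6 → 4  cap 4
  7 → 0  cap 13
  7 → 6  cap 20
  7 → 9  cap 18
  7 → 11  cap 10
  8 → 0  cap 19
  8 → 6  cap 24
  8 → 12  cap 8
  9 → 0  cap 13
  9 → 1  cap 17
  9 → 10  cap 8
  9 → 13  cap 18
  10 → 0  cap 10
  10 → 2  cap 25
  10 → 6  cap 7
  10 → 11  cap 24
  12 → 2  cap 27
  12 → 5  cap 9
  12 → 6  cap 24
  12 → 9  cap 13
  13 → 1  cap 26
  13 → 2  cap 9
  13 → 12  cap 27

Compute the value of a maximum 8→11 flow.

augment #1: 8→0→3→11 bottleneck 7, total now 7
augment #2: 8→6→1→7→11 bottleneck 10, total now 17
augment #3: 8→12→9→10→11 bottleneck 8, total now 25

Maximum flow value: 25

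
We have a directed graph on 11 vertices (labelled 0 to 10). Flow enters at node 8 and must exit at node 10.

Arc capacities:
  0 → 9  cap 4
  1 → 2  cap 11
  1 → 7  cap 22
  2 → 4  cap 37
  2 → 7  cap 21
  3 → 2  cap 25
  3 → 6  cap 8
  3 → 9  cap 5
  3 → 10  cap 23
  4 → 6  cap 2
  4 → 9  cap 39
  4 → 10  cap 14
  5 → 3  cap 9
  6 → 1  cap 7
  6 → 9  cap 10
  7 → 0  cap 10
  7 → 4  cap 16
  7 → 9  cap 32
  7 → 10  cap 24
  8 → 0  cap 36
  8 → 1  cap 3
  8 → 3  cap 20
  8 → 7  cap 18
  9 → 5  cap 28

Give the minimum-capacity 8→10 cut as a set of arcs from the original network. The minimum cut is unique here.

augment #1: 8→3→10 push 20
augment #2: 8→7→10 push 18
augment #3: 8→1→7→10 push 3
augment #4: 8→0→9→5→3→10 push 3
augment #5: 8→0→9→5→3→2→4→10 push 1
max flow = 45; residual-reachable set from 8 gives S-side
cut edges (S→T): {(0,9), (8,1), (8,3), (8,7)} total cap 45

Min-cut arcs: {(0,9), (8,1), (8,3), (8,7)} (total capacity 45)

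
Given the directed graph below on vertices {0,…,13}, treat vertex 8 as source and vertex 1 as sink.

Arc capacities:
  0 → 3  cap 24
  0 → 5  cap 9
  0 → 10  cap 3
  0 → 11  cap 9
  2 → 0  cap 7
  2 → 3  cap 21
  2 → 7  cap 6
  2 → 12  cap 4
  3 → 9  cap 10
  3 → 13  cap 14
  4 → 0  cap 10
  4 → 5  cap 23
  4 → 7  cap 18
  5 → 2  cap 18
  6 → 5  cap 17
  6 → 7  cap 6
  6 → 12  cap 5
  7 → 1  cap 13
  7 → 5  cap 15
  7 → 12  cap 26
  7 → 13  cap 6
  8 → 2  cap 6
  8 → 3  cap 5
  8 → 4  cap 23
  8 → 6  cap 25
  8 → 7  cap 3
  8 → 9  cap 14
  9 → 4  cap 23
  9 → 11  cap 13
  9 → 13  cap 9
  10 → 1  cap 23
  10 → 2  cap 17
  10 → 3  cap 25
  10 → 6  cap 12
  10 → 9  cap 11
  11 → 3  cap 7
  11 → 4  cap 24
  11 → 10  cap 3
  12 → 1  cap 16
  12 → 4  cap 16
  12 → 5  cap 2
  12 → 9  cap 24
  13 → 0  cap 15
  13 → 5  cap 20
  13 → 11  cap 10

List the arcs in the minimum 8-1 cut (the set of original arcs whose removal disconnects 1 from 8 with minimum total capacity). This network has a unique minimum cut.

Min-cut arcs: {(0,10), (7,1), (11,10), (12,1)} (total capacity 35)

augment #1: 8→7→1 push 3
augment #2: 8→2→7→1 push 6
augment #3: 8→4→7→1 push 4
augment #4: 8→6→12→1 push 5
augment #5: 8→4→0→10→1 push 3
augment #6: 8→4→7→12→1 push 11
augment #7: 8→9→11→10→1 push 3
max flow = 35; residual-reachable set from 8 gives S-side
cut edges (S→T): {(0,10), (7,1), (11,10), (12,1)} total cap 35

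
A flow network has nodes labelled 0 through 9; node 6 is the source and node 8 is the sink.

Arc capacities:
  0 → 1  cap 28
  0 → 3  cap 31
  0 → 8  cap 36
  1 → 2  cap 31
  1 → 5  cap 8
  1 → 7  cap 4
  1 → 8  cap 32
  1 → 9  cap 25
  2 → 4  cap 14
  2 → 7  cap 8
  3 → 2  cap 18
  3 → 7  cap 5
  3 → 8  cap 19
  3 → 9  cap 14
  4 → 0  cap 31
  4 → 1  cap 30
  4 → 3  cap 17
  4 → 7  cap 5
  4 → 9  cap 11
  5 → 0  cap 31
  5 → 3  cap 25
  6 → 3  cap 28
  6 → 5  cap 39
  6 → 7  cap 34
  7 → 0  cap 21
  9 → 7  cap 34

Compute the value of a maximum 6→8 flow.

Maximum flow value: 85

augment #1: 6→3→8 bottleneck 19, total now 19
augment #2: 6→5→0→8 bottleneck 31, total now 50
augment #3: 6→7→0→8 bottleneck 5, total now 55
augment #4: 6→7→0→1→8 bottleneck 16, total now 71
augment #5: 6→3→2→4→1→8 bottleneck 9, total now 80
augment #6: 6→5→3→2→4→1→8 bottleneck 5, total now 85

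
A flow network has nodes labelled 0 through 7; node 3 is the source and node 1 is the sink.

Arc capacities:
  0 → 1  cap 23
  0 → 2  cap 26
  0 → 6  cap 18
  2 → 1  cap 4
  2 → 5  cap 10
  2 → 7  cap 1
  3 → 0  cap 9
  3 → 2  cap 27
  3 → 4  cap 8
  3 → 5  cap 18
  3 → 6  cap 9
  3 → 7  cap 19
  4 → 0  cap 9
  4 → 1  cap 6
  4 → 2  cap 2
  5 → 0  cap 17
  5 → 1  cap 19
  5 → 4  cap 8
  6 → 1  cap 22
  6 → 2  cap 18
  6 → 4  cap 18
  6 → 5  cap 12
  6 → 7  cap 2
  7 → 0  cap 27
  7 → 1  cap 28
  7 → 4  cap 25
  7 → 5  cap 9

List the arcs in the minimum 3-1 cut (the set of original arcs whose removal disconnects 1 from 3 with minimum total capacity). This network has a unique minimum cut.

augment #1: 3→0→1 push 9
augment #2: 3→2→1 push 4
augment #3: 3→4→1 push 6
augment #4: 3→5→1 push 18
augment #5: 3→6→1 push 9
augment #6: 3→7→1 push 19
augment #7: 3→2→5→1 push 1
augment #8: 3→2→7→1 push 1
augment #9: 3→4→0→1 push 2
augment #10: 3→2→5→0→1 push 9
max flow = 78; residual-reachable set from 3 gives S-side
cut edges (S→T): {(2,1), (2,5), (2,7), (3,0), (3,4), (3,5), (3,6), (3,7)} total cap 78

Min-cut arcs: {(2,1), (2,5), (2,7), (3,0), (3,4), (3,5), (3,6), (3,7)} (total capacity 78)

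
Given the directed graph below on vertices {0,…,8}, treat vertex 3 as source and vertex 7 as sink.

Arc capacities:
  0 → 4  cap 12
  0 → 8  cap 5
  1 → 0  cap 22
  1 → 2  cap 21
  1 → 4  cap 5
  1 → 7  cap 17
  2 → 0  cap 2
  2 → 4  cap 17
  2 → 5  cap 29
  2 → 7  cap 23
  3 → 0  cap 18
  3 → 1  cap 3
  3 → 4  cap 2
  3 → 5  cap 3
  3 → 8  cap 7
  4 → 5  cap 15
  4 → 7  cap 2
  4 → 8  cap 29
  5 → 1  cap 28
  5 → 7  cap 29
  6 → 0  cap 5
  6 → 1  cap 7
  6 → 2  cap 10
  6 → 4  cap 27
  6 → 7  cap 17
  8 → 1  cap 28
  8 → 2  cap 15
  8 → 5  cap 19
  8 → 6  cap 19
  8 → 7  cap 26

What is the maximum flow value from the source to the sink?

Maximum flow value: 32

augment #1: 3→1→7 bottleneck 3, total now 3
augment #2: 3→4→7 bottleneck 2, total now 5
augment #3: 3→5→7 bottleneck 3, total now 8
augment #4: 3→8→7 bottleneck 7, total now 15
augment #5: 3→0→8→7 bottleneck 5, total now 20
augment #6: 3→0→4→5→7 bottleneck 12, total now 32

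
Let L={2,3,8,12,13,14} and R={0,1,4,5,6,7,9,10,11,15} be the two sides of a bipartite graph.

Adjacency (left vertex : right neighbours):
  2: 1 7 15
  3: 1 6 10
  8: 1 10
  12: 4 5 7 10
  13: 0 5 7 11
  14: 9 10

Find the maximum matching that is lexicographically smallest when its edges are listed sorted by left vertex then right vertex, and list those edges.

|M| = 6 (so the lex-smallest maximum matching has 6 edges)
process left vertices in ascending order; for each, take the smallest-labelled available neighbour that still permits 6 edges overall, or leave it unmatched if none does
lex-smallest matching: {2-1, 3-6, 8-10, 12-4, 13-0, 14-9}

Lex-smallest maximum matching: {(2,1), (3,6), (8,10), (12,4), (13,0), (14,9)}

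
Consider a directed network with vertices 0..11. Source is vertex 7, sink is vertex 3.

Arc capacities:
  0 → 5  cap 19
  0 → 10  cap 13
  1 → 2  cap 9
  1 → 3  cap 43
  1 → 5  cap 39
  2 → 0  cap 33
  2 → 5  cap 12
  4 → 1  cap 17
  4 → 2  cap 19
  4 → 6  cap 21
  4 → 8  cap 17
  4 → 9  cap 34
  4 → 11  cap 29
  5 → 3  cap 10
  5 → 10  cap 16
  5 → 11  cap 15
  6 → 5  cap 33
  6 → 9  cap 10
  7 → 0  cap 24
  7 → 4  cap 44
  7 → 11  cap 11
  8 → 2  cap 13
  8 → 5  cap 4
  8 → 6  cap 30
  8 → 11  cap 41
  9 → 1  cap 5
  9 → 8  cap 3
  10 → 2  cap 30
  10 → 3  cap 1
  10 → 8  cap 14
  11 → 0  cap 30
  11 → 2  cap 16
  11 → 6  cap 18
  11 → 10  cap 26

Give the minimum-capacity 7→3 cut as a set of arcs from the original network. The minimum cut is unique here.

Min-cut arcs: {(4,1), (5,3), (9,1), (10,3)} (total capacity 33)

augment #1: 7→0→5→3 push 10
augment #2: 7→0→10→3 push 1
augment #3: 7→4→1→3 push 17
augment #4: 7→4→9→1→3 push 5
max flow = 33; residual-reachable set from 7 gives S-side
cut edges (S→T): {(4,1), (5,3), (9,1), (10,3)} total cap 33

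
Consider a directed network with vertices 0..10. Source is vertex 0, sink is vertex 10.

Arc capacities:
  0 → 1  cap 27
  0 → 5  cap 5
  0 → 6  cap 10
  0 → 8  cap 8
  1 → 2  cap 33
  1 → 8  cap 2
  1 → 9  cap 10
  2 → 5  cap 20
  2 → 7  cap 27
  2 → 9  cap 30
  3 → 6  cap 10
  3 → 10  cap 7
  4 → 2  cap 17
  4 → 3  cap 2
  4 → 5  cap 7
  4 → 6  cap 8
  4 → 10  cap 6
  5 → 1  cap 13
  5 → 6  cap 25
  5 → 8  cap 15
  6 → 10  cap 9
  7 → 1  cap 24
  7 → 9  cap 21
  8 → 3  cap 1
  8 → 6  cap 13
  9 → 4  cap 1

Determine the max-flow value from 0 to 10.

Maximum flow value: 11

augment #1: 0→6→10 bottleneck 9, total now 9
augment #2: 0→8→3→10 bottleneck 1, total now 10
augment #3: 0→1→9→4→10 bottleneck 1, total now 11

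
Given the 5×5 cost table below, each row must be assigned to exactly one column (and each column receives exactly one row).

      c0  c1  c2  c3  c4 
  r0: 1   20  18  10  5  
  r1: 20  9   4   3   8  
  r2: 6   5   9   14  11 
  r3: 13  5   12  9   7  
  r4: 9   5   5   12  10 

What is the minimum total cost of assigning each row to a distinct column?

Minimum assignment cost: 21

optimal assignment: row0→col0 (cost 1), row1→col3 (cost 3), row2→col1 (cost 5), row3→col4 (cost 7), row4→col2 (cost 5)
total = 1 + 3 + 5 + 7 + 5 = 21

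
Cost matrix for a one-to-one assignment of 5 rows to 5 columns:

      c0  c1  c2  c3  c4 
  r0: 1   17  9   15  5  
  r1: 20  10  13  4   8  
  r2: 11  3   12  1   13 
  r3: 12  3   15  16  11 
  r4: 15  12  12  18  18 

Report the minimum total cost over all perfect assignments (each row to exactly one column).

Minimum assignment cost: 25

optimal assignment: row0→col0 (cost 1), row1→col4 (cost 8), row2→col3 (cost 1), row3→col1 (cost 3), row4→col2 (cost 12)
total = 1 + 8 + 1 + 3 + 12 = 25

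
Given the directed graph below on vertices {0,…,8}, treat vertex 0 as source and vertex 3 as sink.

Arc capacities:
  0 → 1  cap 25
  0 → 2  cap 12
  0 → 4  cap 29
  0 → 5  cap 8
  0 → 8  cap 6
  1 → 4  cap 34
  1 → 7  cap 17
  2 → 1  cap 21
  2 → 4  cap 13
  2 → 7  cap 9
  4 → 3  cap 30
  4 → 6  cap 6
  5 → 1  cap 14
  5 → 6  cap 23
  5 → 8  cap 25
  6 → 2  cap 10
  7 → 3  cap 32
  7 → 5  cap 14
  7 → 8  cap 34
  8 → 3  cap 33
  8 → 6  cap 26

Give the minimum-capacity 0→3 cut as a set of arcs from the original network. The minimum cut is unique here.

Min-cut arcs: {(0,5), (0,8), (1,7), (2,7), (4,3)} (total capacity 70)

augment #1: 0→4→3 push 29
augment #2: 0→8→3 push 6
augment #3: 0→1→4→3 push 1
augment #4: 0→1→7→3 push 17
augment #5: 0→2→7→3 push 9
augment #6: 0→5→8→3 push 8
max flow = 70; residual-reachable set from 0 gives S-side
cut edges (S→T): {(0,5), (0,8), (1,7), (2,7), (4,3)} total cap 70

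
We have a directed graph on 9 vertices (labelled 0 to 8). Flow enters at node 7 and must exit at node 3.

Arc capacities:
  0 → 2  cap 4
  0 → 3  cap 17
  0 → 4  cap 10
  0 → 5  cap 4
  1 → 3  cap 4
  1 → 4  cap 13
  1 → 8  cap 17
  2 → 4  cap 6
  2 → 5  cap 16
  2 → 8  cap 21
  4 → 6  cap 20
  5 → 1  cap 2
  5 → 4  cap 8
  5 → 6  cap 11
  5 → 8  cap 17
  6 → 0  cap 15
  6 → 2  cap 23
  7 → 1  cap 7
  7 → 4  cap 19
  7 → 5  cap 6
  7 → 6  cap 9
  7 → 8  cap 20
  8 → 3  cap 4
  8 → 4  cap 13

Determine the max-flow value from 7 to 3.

augment #1: 7→1→3 bottleneck 4, total now 4
augment #2: 7→8→3 bottleneck 4, total now 8
augment #3: 7→6→0→3 bottleneck 9, total now 17
augment #4: 7→4→6→0→3 bottleneck 6, total now 23

Maximum flow value: 23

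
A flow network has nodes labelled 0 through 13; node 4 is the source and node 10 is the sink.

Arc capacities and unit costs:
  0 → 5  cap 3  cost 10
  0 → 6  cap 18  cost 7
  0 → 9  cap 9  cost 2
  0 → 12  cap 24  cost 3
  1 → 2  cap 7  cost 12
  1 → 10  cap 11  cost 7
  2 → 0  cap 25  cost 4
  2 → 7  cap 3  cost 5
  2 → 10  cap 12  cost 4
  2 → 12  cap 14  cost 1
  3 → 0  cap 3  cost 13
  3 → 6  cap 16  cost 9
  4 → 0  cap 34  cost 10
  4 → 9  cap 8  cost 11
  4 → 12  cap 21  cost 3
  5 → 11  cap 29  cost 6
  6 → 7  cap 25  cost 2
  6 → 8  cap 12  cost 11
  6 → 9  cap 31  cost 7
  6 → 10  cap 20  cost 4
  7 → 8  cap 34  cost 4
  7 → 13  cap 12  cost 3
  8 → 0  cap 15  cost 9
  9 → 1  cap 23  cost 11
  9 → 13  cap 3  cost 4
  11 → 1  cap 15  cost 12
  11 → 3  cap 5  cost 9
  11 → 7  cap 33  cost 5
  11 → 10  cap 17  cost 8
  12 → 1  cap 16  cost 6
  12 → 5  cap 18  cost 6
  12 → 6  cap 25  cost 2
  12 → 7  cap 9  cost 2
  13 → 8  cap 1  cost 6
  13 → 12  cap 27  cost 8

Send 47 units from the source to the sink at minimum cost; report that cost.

shortest-cost path #1: 4→12→6→10 push 20 @ unit cost 9 (adds 180)
shortest-cost path #2: 4→12→1→10 push 1 @ unit cost 16 (adds 16)
shortest-cost path #3: 4→0→12→1→10 push 10 @ unit cost 26 (adds 260)
shortest-cost path #4: 4→0→12→5→11→10 push 14 @ unit cost 33 (adds 462)
shortest-cost path #5: 4→0→5→11→10 push 2 @ unit cost 34 (adds 68)
total cost = 986

Minimum cost for 47 units: 986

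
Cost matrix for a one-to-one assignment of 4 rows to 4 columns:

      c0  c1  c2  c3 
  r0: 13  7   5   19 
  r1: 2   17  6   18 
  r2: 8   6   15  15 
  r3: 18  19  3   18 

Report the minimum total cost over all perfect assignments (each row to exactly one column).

Minimum assignment cost: 27

optimal assignment: row0→col1 (cost 7), row1→col0 (cost 2), row2→col3 (cost 15), row3→col2 (cost 3)
total = 7 + 2 + 15 + 3 = 27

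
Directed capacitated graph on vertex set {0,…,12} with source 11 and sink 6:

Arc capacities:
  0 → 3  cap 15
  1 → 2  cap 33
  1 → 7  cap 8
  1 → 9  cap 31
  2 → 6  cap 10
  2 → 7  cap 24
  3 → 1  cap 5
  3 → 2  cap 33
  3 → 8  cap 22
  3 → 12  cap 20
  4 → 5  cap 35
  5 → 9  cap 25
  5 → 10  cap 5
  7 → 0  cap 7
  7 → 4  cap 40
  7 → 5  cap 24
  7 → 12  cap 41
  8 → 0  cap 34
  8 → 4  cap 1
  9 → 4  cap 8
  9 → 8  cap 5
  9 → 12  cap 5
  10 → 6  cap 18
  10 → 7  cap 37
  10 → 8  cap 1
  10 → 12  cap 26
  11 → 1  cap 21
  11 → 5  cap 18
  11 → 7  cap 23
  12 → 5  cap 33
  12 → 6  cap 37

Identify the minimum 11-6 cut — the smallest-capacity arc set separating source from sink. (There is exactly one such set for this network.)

augment #1: 11→1→2→6 push 10
augment #2: 11→5→10→6 push 5
augment #3: 11→7→12→6 push 23
augment #4: 11→1→7→12→6 push 8
augment #5: 11→1→9→12→6 push 3
augment #6: 11→5→9→12→6 push 2
augment #7: 11→5→9→1→2→7→12→6 push 1
max flow = 52; residual-reachable set from 11 gives S-side
cut edges (S→T): {(2,6), (5,10), (12,6)} total cap 52

Min-cut arcs: {(2,6), (5,10), (12,6)} (total capacity 52)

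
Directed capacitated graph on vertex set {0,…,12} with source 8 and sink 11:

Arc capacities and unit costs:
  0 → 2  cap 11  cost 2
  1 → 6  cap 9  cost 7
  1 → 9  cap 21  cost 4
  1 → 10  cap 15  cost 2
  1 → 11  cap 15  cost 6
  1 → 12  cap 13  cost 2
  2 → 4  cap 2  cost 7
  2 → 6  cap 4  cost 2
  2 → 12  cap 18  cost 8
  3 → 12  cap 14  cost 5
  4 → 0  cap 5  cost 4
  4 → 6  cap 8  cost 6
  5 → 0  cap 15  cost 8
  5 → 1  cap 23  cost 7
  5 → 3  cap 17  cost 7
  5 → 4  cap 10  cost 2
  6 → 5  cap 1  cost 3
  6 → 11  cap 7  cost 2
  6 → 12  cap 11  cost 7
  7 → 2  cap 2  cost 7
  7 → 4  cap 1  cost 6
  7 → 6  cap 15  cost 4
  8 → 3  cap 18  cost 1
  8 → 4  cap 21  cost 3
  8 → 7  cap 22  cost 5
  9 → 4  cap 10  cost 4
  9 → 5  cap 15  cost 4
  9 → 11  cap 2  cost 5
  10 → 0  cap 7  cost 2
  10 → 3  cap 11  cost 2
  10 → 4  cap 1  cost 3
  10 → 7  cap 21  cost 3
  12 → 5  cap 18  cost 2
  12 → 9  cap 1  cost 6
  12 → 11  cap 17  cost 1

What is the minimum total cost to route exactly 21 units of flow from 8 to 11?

shortest-cost path #1: 8→3→12→11 push 14 @ unit cost 7 (adds 98)
shortest-cost path #2: 8→4→6→11 push 7 @ unit cost 11 (adds 77)
total cost = 175

Minimum cost for 21 units: 175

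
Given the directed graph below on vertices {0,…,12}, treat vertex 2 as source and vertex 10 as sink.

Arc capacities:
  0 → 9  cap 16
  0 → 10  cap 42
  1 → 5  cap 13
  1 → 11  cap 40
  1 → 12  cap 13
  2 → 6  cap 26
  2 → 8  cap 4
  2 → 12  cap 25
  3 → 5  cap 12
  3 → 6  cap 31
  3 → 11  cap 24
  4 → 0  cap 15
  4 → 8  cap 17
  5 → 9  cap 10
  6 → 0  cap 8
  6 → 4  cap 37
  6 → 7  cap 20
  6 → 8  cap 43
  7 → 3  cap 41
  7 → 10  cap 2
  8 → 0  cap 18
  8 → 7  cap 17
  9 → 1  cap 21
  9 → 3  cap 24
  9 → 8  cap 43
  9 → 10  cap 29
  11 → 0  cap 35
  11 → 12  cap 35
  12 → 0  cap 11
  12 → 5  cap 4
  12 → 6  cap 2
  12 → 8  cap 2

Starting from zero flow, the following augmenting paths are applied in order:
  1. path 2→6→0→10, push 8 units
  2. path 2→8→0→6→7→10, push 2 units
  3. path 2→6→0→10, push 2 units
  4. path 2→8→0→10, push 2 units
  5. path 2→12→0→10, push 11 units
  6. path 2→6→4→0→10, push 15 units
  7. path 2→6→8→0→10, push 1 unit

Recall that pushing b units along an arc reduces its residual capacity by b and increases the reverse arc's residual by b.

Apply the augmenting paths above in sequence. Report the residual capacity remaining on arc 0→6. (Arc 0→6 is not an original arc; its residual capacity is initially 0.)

after path 1 (2→6→0→10, push 8): res(0,6)=8
after path 2 (2→8→0→6→7→10, push 2): res(0,6)=6
after path 3 (2→6→0→10, push 2): res(0,6)=8
after path 4 (2→8→0→10, push 2): res(0,6)=8
after path 5 (2→12→0→10, push 11): res(0,6)=8
after path 6 (2→6→4→0→10, push 15): res(0,6)=8
after path 7 (2→6→8→0→10, push 1): res(0,6)=8

Residual capacity of (0,6): 8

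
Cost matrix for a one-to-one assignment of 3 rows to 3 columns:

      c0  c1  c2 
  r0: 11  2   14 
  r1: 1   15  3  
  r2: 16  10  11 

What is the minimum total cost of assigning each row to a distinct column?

Minimum assignment cost: 14

optimal assignment: row0→col1 (cost 2), row1→col0 (cost 1), row2→col2 (cost 11)
total = 2 + 1 + 11 = 14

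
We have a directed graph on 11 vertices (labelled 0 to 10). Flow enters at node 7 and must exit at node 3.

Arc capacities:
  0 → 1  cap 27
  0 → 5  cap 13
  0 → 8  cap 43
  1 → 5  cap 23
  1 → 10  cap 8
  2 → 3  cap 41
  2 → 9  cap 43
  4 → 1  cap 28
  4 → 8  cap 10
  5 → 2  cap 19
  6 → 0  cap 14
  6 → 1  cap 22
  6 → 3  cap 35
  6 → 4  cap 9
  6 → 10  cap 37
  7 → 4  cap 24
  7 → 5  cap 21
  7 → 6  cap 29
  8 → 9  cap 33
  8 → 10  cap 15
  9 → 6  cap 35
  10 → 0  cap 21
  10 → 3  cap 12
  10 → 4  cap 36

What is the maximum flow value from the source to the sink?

augment #1: 7→6→3 bottleneck 29, total now 29
augment #2: 7→5→2→3 bottleneck 19, total now 48
augment #3: 7→4→1→10→3 bottleneck 8, total now 56
augment #4: 7→4→8→10→3 bottleneck 4, total now 60
augment #5: 7→4→8→9→6→3 bottleneck 6, total now 66

Maximum flow value: 66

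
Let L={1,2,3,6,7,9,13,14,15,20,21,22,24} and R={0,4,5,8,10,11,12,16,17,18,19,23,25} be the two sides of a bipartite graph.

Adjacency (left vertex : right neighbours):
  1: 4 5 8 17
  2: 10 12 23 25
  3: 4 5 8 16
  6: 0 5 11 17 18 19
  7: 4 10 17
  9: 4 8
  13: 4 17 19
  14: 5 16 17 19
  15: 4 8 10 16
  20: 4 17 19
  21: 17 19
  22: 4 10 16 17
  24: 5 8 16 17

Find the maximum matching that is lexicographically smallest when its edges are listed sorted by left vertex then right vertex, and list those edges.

|M| = 9 (so the lex-smallest maximum matching has 9 edges)
process left vertices in ascending order; for each, take the smallest-labelled available neighbour that still permits 9 edges overall, or leave it unmatched if none does
lex-smallest matching: {1-4, 2-12, 3-5, 6-0, 7-10, 9-8, 13-17, 14-16, 20-19}

Lex-smallest maximum matching: {(1,4), (2,12), (3,5), (6,0), (7,10), (9,8), (13,17), (14,16), (20,19)}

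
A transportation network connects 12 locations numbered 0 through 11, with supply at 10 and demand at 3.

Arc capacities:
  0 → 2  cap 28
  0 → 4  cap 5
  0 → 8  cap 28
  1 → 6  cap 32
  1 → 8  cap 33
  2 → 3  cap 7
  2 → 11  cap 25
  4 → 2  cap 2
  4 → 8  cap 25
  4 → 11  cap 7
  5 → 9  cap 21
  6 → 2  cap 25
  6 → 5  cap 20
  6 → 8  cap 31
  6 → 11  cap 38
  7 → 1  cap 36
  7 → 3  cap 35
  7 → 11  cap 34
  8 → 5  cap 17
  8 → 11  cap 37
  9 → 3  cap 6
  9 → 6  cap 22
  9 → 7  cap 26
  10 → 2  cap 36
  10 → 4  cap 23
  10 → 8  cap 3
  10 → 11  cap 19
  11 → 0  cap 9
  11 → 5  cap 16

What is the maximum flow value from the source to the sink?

Maximum flow value: 28

augment #1: 10→2→3 bottleneck 7, total now 7
augment #2: 10→8→5→9→3 bottleneck 3, total now 10
augment #3: 10→11→5→9→3 bottleneck 3, total now 13
augment #4: 10→11→5→9→7→3 bottleneck 13, total now 26
augment #5: 10→4→8→5→9→7→3 bottleneck 2, total now 28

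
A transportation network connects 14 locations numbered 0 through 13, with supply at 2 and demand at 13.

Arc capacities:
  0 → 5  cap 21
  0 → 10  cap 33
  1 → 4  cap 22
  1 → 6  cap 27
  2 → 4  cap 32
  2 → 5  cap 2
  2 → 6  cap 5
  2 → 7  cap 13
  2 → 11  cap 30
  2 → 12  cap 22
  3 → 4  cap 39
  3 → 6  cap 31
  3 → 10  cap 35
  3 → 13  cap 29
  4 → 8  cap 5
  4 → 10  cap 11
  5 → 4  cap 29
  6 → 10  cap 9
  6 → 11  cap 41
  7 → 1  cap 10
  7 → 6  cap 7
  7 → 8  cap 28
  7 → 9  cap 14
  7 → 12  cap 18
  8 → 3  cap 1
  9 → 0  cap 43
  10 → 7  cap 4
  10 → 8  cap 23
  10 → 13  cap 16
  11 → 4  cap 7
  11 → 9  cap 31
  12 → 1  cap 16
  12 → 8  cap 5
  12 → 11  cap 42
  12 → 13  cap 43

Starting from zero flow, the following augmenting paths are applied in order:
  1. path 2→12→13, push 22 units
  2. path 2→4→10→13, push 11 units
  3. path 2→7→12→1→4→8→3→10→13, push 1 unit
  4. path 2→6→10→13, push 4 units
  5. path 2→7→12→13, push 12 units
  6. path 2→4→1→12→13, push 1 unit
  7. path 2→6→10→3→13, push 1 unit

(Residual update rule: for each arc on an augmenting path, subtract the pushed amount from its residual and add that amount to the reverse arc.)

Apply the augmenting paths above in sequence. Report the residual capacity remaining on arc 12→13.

after path 1 (2→12→13, push 22): res(12,13)=21
after path 2 (2→4→10→13, push 11): res(12,13)=21
after path 3 (2→7→12→1→4→8→3→10→13, push 1): res(12,13)=21
after path 4 (2→6→10→13, push 4): res(12,13)=21
after path 5 (2→7→12→13, push 12): res(12,13)=9
after path 6 (2→4→1→12→13, push 1): res(12,13)=8
after path 7 (2→6→10→3→13, push 1): res(12,13)=8

Residual capacity of (12,13): 8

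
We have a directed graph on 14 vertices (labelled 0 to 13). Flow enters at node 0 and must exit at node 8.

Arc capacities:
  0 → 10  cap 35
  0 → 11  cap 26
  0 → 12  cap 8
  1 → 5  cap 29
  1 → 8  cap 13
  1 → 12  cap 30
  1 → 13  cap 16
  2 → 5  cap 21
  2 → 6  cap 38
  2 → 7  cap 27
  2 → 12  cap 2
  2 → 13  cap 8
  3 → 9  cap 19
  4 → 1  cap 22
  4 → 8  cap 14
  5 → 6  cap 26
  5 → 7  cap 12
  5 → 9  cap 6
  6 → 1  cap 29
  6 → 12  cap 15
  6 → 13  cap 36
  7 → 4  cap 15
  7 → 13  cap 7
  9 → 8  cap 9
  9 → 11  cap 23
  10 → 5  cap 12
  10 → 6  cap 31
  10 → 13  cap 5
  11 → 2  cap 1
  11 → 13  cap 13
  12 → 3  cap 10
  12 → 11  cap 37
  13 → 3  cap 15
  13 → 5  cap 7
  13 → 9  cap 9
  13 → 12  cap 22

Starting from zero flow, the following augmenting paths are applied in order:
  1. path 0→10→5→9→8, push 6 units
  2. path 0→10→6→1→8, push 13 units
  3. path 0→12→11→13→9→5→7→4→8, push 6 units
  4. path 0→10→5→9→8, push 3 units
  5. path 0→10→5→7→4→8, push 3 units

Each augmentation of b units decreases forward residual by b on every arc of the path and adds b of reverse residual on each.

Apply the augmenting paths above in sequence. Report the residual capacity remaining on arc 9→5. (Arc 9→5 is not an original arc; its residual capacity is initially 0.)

Residual capacity of (9,5): 3

after path 1 (0→10→5→9→8, push 6): res(9,5)=6
after path 2 (0→10→6→1→8, push 13): res(9,5)=6
after path 3 (0→12→11→13→9→5→7→4→8, push 6): res(9,5)=0
after path 4 (0→10→5→9→8, push 3): res(9,5)=3
after path 5 (0→10→5→7→4→8, push 3): res(9,5)=3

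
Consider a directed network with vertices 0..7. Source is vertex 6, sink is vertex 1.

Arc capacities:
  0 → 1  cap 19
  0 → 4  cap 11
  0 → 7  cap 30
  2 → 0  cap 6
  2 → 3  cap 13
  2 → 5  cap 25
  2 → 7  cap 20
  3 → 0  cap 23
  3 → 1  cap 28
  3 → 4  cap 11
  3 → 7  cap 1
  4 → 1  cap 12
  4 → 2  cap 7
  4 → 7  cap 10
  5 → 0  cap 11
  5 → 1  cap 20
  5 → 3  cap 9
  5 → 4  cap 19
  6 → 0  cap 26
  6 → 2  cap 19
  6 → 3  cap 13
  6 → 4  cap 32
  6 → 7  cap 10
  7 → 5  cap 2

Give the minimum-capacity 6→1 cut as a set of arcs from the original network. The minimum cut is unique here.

Min-cut arcs: {(0,1), (4,1), (4,2), (6,2), (6,3), (7,5)} (total capacity 72)

augment #1: 6→0→1 push 19
augment #2: 6→3→1 push 13
augment #3: 6→4→1 push 12
augment #4: 6→2→3→1 push 13
augment #5: 6→2→5→1 push 6
augment #6: 6→7→5→1 push 2
augment #7: 6→4→2→5→1 push 7
max flow = 72; residual-reachable set from 6 gives S-side
cut edges (S→T): {(0,1), (4,1), (4,2), (6,2), (6,3), (7,5)} total cap 72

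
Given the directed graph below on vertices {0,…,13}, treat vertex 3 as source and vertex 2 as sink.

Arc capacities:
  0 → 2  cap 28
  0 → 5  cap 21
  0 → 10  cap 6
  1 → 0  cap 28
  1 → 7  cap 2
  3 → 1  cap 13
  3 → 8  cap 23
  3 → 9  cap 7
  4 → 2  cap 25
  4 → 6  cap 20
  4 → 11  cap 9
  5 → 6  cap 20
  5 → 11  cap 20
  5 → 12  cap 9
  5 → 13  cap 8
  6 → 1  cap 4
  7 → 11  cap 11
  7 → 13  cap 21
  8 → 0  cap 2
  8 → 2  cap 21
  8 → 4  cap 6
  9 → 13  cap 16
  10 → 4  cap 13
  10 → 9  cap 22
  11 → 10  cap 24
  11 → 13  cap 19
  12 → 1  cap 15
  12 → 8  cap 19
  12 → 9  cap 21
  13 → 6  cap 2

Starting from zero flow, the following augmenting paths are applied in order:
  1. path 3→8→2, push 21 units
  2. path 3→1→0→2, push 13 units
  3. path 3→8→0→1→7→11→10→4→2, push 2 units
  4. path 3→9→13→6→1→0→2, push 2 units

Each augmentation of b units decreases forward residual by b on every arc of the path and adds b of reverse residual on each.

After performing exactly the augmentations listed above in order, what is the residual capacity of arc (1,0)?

after path 1 (3→8→2, push 21): res(1,0)=28
after path 2 (3→1→0→2, push 13): res(1,0)=15
after path 3 (3→8→0→1→7→11→10→4→2, push 2): res(1,0)=17
after path 4 (3→9→13→6→1→0→2, push 2): res(1,0)=15

Residual capacity of (1,0): 15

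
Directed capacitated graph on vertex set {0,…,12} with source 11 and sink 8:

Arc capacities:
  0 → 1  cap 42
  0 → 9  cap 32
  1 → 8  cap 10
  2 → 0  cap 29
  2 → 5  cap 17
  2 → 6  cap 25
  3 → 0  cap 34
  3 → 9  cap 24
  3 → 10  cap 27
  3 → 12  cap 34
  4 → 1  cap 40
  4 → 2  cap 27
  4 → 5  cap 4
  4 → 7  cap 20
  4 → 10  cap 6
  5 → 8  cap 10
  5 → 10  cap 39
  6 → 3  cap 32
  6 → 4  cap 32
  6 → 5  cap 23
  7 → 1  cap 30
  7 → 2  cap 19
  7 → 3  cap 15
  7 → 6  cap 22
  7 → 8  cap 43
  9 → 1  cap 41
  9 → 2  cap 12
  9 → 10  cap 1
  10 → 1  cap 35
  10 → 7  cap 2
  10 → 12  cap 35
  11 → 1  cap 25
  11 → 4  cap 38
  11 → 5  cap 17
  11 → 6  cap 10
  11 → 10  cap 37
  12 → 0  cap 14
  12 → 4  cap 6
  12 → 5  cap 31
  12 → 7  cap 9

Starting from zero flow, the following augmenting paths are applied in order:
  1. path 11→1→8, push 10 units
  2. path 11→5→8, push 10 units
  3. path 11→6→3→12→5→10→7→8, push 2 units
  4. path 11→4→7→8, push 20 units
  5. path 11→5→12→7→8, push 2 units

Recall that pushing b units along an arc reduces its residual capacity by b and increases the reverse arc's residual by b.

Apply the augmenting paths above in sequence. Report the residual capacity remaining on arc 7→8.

Residual capacity of (7,8): 19

after path 1 (11→1→8, push 10): res(7,8)=43
after path 2 (11→5→8, push 10): res(7,8)=43
after path 3 (11→6→3→12→5→10→7→8, push 2): res(7,8)=41
after path 4 (11→4→7→8, push 20): res(7,8)=21
after path 5 (11→5→12→7→8, push 2): res(7,8)=19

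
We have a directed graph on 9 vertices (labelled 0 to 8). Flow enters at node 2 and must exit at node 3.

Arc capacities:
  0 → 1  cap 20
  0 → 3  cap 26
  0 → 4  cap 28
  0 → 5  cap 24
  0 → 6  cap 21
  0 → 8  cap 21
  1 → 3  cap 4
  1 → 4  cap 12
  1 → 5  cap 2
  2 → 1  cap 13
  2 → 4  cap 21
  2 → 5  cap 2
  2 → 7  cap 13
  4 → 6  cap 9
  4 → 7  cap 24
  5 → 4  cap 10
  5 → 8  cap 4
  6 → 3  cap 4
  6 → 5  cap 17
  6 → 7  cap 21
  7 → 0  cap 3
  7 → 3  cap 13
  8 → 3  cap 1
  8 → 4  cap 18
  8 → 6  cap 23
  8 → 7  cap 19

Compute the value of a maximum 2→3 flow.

augment #1: 2→1→3 bottleneck 4, total now 4
augment #2: 2→7→3 bottleneck 13, total now 17
augment #3: 2→4→6→3 bottleneck 4, total now 21
augment #4: 2→5→8→3 bottleneck 1, total now 22
augment #5: 2→4→7→0→3 bottleneck 3, total now 25

Maximum flow value: 25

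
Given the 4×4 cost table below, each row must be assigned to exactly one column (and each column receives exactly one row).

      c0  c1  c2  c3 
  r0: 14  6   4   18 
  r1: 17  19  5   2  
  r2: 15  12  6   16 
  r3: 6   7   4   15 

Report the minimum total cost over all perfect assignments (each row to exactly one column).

optimal assignment: row0→col1 (cost 6), row1→col3 (cost 2), row2→col2 (cost 6), row3→col0 (cost 6)
total = 6 + 2 + 6 + 6 = 20

Minimum assignment cost: 20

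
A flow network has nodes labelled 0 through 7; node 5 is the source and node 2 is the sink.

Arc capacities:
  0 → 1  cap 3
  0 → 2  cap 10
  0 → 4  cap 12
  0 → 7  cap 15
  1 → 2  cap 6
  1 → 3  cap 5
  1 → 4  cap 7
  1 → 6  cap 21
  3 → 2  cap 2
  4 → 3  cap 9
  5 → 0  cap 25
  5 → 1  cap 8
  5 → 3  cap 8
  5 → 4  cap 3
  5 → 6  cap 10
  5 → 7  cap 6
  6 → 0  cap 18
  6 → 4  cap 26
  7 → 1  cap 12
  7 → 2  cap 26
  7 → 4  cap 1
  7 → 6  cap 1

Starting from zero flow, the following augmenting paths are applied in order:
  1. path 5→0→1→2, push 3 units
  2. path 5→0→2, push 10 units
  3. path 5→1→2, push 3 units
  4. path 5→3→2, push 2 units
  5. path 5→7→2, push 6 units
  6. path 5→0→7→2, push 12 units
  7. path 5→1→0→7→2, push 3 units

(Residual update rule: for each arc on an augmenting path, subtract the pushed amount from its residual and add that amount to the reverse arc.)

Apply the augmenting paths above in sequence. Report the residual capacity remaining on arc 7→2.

Residual capacity of (7,2): 5

after path 1 (5→0→1→2, push 3): res(7,2)=26
after path 2 (5→0→2, push 10): res(7,2)=26
after path 3 (5→1→2, push 3): res(7,2)=26
after path 4 (5→3→2, push 2): res(7,2)=26
after path 5 (5→7→2, push 6): res(7,2)=20
after path 6 (5→0→7→2, push 12): res(7,2)=8
after path 7 (5→1→0→7→2, push 3): res(7,2)=5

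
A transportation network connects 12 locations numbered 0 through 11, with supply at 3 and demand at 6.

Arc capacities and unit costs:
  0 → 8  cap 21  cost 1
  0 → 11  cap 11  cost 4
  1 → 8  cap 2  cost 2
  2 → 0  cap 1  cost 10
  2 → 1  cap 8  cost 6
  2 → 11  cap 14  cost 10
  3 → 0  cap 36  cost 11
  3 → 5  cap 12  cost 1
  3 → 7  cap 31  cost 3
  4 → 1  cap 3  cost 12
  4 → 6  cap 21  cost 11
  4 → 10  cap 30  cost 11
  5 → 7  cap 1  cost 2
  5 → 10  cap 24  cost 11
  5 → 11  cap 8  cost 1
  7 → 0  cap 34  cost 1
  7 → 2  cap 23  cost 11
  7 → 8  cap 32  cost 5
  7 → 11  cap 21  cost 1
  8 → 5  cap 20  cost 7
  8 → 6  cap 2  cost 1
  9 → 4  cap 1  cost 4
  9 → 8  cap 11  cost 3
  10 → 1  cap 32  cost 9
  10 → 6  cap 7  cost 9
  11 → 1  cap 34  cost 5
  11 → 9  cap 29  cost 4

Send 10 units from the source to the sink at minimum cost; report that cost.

shortest-cost path #1: 3→7→0→8→6 push 2 @ unit cost 6 (adds 12)
shortest-cost path #2: 3→5→10→6 push 7 @ unit cost 21 (adds 147)
shortest-cost path #3: 3→5→11→9→4→6 push 1 @ unit cost 21 (adds 21)
total cost = 180

Minimum cost for 10 units: 180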